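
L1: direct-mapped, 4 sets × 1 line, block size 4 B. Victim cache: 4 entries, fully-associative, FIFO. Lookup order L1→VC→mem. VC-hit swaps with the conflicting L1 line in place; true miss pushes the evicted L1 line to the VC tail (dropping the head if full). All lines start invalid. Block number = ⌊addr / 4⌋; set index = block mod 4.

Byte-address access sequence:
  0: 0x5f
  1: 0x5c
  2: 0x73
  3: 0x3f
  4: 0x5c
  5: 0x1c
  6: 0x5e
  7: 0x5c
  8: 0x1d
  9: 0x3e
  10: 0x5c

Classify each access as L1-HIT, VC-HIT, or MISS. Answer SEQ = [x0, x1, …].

#0 0x5f→b23/s3 MISS; vc=[]
#1 0x5c→b23/s3 L1-HIT; vc=[]
#2 0x73→b28/s0 MISS; vc=[]
#3 0x3f→b15/s3 MISS; vc=[23]
#4 0x5c→b23/s3 VC-HIT; vc=[15]
#5 0x1c→b7/s3 MISS; vc=[15,23]
#6 0x5e→b23/s3 VC-HIT; vc=[15,7]
#7 0x5c→b23/s3 L1-HIT; vc=[15,7]
#8 0x1d→b7/s3 VC-HIT; vc=[15,23]
#9 0x3e→b15/s3 VC-HIT; vc=[7,23]
#10 0x5c→b23/s3 VC-HIT; vc=[7,15]

SEQ = [MISS, L1-HIT, MISS, MISS, VC-HIT, MISS, VC-HIT, L1-HIT, VC-HIT, VC-HIT, VC-HIT]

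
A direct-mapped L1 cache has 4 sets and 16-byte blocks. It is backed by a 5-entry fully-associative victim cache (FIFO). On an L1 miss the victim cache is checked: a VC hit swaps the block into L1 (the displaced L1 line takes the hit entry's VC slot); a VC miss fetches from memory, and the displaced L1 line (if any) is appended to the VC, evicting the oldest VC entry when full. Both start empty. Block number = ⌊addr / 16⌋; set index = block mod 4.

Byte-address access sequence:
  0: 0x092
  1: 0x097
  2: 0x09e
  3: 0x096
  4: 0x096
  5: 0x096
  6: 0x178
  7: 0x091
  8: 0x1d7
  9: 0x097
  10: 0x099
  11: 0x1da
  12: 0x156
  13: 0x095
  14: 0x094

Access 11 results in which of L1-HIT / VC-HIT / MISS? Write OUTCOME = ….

OUTCOME = VC-HIT

  [0] addr=0x92 blk=9 s=1: MISS | VC []
  [1] addr=0x97 blk=9 s=1: L1-HIT | VC []
  [2] addr=0x9e blk=9 s=1: L1-HIT | VC []
  [3] addr=0x96 blk=9 s=1: L1-HIT | VC []
  [4] addr=0x96 blk=9 s=1: L1-HIT | VC []
  [5] addr=0x96 blk=9 s=1: L1-HIT | VC []
  [6] addr=0x178 blk=23 s=3: MISS | VC []
  [7] addr=0x91 blk=9 s=1: L1-HIT | VC []
  [8] addr=0x1d7 blk=29 s=1: MISS | VC [9]
  [9] addr=0x97 blk=9 s=1: VC-HIT | VC [29]
  [10] addr=0x99 blk=9 s=1: L1-HIT | VC [29]
  [11] addr=0x1da blk=29 s=1: VC-HIT | VC [9]
  [12] addr=0x156 blk=21 s=1: MISS | VC [9, 29]
  [13] addr=0x95 blk=9 s=1: VC-HIT | VC [21, 29]
  [14] addr=0x94 blk=9 s=1: L1-HIT | VC [21, 29]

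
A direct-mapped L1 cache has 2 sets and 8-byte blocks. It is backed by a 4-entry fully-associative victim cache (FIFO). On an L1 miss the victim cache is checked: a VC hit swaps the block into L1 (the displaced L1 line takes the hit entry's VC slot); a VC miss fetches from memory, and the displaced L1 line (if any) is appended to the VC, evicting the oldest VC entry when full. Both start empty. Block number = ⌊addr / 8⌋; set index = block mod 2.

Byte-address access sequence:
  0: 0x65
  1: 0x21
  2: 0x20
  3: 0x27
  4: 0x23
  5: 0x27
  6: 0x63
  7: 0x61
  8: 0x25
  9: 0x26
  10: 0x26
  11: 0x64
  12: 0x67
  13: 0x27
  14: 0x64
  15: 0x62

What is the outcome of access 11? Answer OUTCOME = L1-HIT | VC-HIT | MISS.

OUTCOME = VC-HIT

  [0] addr=0x65 blk=12 s=0: MISS | VC []
  [1] addr=0x21 blk=4 s=0: MISS | VC [12]
  [2] addr=0x20 blk=4 s=0: L1-HIT | VC [12]
  [3] addr=0x27 blk=4 s=0: L1-HIT | VC [12]
  [4] addr=0x23 blk=4 s=0: L1-HIT | VC [12]
  [5] addr=0x27 blk=4 s=0: L1-HIT | VC [12]
  [6] addr=0x63 blk=12 s=0: VC-HIT | VC [4]
  [7] addr=0x61 blk=12 s=0: L1-HIT | VC [4]
  [8] addr=0x25 blk=4 s=0: VC-HIT | VC [12]
  [9] addr=0x26 blk=4 s=0: L1-HIT | VC [12]
  [10] addr=0x26 blk=4 s=0: L1-HIT | VC [12]
  [11] addr=0x64 blk=12 s=0: VC-HIT | VC [4]
  [12] addr=0x67 blk=12 s=0: L1-HIT | VC [4]
  [13] addr=0x27 blk=4 s=0: VC-HIT | VC [12]
  [14] addr=0x64 blk=12 s=0: VC-HIT | VC [4]
  [15] addr=0x62 blk=12 s=0: L1-HIT | VC [4]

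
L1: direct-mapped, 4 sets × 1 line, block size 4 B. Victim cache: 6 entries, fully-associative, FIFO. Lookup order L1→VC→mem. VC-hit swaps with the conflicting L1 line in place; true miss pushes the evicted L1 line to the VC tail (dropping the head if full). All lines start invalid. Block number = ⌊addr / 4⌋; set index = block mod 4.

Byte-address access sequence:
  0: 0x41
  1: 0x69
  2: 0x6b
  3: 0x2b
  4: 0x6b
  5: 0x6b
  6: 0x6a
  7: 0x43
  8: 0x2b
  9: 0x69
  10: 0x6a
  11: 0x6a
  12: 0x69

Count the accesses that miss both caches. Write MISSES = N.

#0 0x41→b16/s0 MISS; vc=[]
#1 0x69→b26/s2 MISS; vc=[]
#2 0x6b→b26/s2 L1-HIT; vc=[]
#3 0x2b→b10/s2 MISS; vc=[26]
#4 0x6b→b26/s2 VC-HIT; vc=[10]
#5 0x6b→b26/s2 L1-HIT; vc=[10]
#6 0x6a→b26/s2 L1-HIT; vc=[10]
#7 0x43→b16/s0 L1-HIT; vc=[10]
#8 0x2b→b10/s2 VC-HIT; vc=[26]
#9 0x69→b26/s2 VC-HIT; vc=[10]
#10 0x6a→b26/s2 L1-HIT; vc=[10]
#11 0x6a→b26/s2 L1-HIT; vc=[10]
#12 0x69→b26/s2 L1-HIT; vc=[10]

MISSES = 3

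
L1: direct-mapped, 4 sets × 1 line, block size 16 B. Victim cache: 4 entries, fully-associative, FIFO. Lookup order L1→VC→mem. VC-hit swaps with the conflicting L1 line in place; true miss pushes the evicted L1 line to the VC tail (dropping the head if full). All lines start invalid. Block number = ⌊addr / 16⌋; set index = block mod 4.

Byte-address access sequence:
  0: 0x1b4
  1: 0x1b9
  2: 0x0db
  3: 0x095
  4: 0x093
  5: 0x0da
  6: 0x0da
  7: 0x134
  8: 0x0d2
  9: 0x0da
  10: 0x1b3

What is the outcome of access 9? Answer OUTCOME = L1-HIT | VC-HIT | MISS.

OUTCOME = L1-HIT

0: 0x1b4 (blk 27, set 3) → MISS  vc=[]
1: 0x1b9 (blk 27, set 3) → L1-HIT  vc=[]
2: 0xdb (blk 13, set 1) → MISS  vc=[]
3: 0x95 (blk 9, set 1) → MISS  vc=[13]
4: 0x93 (blk 9, set 1) → L1-HIT  vc=[13]
5: 0xda (blk 13, set 1) → VC-HIT  vc=[9]
6: 0xda (blk 13, set 1) → L1-HIT  vc=[9]
7: 0x134 (blk 19, set 3) → MISS  vc=[9, 27]
8: 0xd2 (blk 13, set 1) → L1-HIT  vc=[9, 27]
9: 0xda (blk 13, set 1) → L1-HIT  vc=[9, 27]
10: 0x1b3 (blk 27, set 3) → VC-HIT  vc=[9, 19]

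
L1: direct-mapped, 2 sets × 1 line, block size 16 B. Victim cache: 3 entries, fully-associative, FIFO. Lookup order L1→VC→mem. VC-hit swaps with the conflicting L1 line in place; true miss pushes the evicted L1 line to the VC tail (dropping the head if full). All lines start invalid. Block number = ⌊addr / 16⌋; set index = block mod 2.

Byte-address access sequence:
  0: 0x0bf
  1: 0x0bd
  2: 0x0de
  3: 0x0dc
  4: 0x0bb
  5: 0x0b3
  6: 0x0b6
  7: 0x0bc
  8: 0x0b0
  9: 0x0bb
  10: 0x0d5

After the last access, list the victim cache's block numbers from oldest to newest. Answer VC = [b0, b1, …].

VC = [11]

#0 0xbf→b11/s1 MISS; vc=[]
#1 0xbd→b11/s1 L1-HIT; vc=[]
#2 0xde→b13/s1 MISS; vc=[11]
#3 0xdc→b13/s1 L1-HIT; vc=[11]
#4 0xbb→b11/s1 VC-HIT; vc=[13]
#5 0xb3→b11/s1 L1-HIT; vc=[13]
#6 0xb6→b11/s1 L1-HIT; vc=[13]
#7 0xbc→b11/s1 L1-HIT; vc=[13]
#8 0xb0→b11/s1 L1-HIT; vc=[13]
#9 0xbb→b11/s1 L1-HIT; vc=[13]
#10 0xd5→b13/s1 VC-HIT; vc=[11]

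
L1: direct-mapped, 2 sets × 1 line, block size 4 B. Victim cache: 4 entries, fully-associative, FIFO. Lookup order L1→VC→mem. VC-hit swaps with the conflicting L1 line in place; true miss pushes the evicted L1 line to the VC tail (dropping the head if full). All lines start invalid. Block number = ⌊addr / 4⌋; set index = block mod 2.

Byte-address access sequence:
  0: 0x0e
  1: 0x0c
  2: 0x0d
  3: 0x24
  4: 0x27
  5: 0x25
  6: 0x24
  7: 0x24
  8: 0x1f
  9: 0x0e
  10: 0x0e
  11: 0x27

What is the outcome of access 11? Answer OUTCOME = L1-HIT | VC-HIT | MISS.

  [0] addr=0xe blk=3 s=1: MISS | VC []
  [1] addr=0xc blk=3 s=1: L1-HIT | VC []
  [2] addr=0xd blk=3 s=1: L1-HIT | VC []
  [3] addr=0x24 blk=9 s=1: MISS | VC [3]
  [4] addr=0x27 blk=9 s=1: L1-HIT | VC [3]
  [5] addr=0x25 blk=9 s=1: L1-HIT | VC [3]
  [6] addr=0x24 blk=9 s=1: L1-HIT | VC [3]
  [7] addr=0x24 blk=9 s=1: L1-HIT | VC [3]
  [8] addr=0x1f blk=7 s=1: MISS | VC [3, 9]
  [9] addr=0xe blk=3 s=1: VC-HIT | VC [7, 9]
  [10] addr=0xe blk=3 s=1: L1-HIT | VC [7, 9]
  [11] addr=0x27 blk=9 s=1: VC-HIT | VC [7, 3]

OUTCOME = VC-HIT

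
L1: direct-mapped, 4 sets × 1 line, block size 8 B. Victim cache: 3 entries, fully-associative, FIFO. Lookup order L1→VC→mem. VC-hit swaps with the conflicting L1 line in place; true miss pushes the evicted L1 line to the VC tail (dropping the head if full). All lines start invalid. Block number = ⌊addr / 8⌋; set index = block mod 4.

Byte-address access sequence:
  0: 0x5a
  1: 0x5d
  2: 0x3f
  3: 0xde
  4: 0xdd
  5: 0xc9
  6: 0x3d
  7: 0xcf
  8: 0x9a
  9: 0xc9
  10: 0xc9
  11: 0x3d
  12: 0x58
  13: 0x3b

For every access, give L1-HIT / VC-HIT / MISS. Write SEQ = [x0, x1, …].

SEQ = [MISS, L1-HIT, MISS, MISS, L1-HIT, MISS, VC-HIT, L1-HIT, MISS, L1-HIT, L1-HIT, VC-HIT, VC-HIT, VC-HIT]

0: 0x5a (blk 11, set 3) → MISS  vc=[]
1: 0x5d (blk 11, set 3) → L1-HIT  vc=[]
2: 0x3f (blk 7, set 3) → MISS  vc=[11]
3: 0xde (blk 27, set 3) → MISS  vc=[11, 7]
4: 0xdd (blk 27, set 3) → L1-HIT  vc=[11, 7]
5: 0xc9 (blk 25, set 1) → MISS  vc=[11, 7]
6: 0x3d (blk 7, set 3) → VC-HIT  vc=[11, 27]
7: 0xcf (blk 25, set 1) → L1-HIT  vc=[11, 27]
8: 0x9a (blk 19, set 3) → MISS  vc=[11, 27, 7]
9: 0xc9 (blk 25, set 1) → L1-HIT  vc=[11, 27, 7]
10: 0xc9 (blk 25, set 1) → L1-HIT  vc=[11, 27, 7]
11: 0x3d (blk 7, set 3) → VC-HIT  vc=[11, 27, 19]
12: 0x58 (blk 11, set 3) → VC-HIT  vc=[7, 27, 19]
13: 0x3b (blk 7, set 3) → VC-HIT  vc=[11, 27, 19]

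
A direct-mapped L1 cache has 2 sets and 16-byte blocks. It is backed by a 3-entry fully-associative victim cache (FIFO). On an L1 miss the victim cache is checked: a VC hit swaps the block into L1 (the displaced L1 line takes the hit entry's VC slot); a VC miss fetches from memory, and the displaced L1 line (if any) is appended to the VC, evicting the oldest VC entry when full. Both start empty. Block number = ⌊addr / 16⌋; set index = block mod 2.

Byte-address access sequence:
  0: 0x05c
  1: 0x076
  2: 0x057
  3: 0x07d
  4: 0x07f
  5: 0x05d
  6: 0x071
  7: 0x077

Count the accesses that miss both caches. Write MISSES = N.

0: 0x5c (blk 5, set 1) → MISS  vc=[]
1: 0x76 (blk 7, set 1) → MISS  vc=[5]
2: 0x57 (blk 5, set 1) → VC-HIT  vc=[7]
3: 0x7d (blk 7, set 1) → VC-HIT  vc=[5]
4: 0x7f (blk 7, set 1) → L1-HIT  vc=[5]
5: 0x5d (blk 5, set 1) → VC-HIT  vc=[7]
6: 0x71 (blk 7, set 1) → VC-HIT  vc=[5]
7: 0x77 (blk 7, set 1) → L1-HIT  vc=[5]

MISSES = 2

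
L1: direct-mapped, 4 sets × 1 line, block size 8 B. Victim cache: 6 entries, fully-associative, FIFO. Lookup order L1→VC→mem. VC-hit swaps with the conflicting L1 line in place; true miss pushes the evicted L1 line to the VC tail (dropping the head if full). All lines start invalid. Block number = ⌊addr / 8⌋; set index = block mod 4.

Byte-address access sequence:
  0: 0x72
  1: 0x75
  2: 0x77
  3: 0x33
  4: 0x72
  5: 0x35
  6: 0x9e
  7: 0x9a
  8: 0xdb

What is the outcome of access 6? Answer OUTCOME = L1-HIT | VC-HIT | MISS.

0: 0x72 (blk 14, set 2) → MISS  vc=[]
1: 0x75 (blk 14, set 2) → L1-HIT  vc=[]
2: 0x77 (blk 14, set 2) → L1-HIT  vc=[]
3: 0x33 (blk 6, set 2) → MISS  vc=[14]
4: 0x72 (blk 14, set 2) → VC-HIT  vc=[6]
5: 0x35 (blk 6, set 2) → VC-HIT  vc=[14]
6: 0x9e (blk 19, set 3) → MISS  vc=[14]
7: 0x9a (blk 19, set 3) → L1-HIT  vc=[14]
8: 0xdb (blk 27, set 3) → MISS  vc=[14, 19]

OUTCOME = MISS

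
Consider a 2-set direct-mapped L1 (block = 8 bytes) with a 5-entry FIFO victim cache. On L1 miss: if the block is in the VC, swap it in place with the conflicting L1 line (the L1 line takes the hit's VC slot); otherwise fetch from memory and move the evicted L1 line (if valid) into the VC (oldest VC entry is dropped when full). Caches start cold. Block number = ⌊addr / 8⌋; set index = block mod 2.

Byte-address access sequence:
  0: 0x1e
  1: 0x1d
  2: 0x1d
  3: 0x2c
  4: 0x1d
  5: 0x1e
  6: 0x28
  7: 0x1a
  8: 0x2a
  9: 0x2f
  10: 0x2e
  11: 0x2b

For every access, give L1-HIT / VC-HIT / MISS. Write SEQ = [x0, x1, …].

#0 0x1e→b3/s1 MISS; vc=[]
#1 0x1d→b3/s1 L1-HIT; vc=[]
#2 0x1d→b3/s1 L1-HIT; vc=[]
#3 0x2c→b5/s1 MISS; vc=[3]
#4 0x1d→b3/s1 VC-HIT; vc=[5]
#5 0x1e→b3/s1 L1-HIT; vc=[5]
#6 0x28→b5/s1 VC-HIT; vc=[3]
#7 0x1a→b3/s1 VC-HIT; vc=[5]
#8 0x2a→b5/s1 VC-HIT; vc=[3]
#9 0x2f→b5/s1 L1-HIT; vc=[3]
#10 0x2e→b5/s1 L1-HIT; vc=[3]
#11 0x2b→b5/s1 L1-HIT; vc=[3]

SEQ = [MISS, L1-HIT, L1-HIT, MISS, VC-HIT, L1-HIT, VC-HIT, VC-HIT, VC-HIT, L1-HIT, L1-HIT, L1-HIT]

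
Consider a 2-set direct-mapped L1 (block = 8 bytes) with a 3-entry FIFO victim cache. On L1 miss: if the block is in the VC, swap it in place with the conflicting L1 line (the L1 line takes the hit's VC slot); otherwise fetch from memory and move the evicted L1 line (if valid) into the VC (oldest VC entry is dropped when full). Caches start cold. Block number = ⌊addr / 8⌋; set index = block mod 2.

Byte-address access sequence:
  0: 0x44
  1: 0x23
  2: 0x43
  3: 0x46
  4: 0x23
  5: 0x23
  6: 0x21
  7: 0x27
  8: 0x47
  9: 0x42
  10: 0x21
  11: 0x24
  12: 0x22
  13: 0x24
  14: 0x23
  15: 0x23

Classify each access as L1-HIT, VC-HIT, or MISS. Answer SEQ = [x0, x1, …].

SEQ = [MISS, MISS, VC-HIT, L1-HIT, VC-HIT, L1-HIT, L1-HIT, L1-HIT, VC-HIT, L1-HIT, VC-HIT, L1-HIT, L1-HIT, L1-HIT, L1-HIT, L1-HIT]

#0 0x44→b8/s0 MISS; vc=[]
#1 0x23→b4/s0 MISS; vc=[8]
#2 0x43→b8/s0 VC-HIT; vc=[4]
#3 0x46→b8/s0 L1-HIT; vc=[4]
#4 0x23→b4/s0 VC-HIT; vc=[8]
#5 0x23→b4/s0 L1-HIT; vc=[8]
#6 0x21→b4/s0 L1-HIT; vc=[8]
#7 0x27→b4/s0 L1-HIT; vc=[8]
#8 0x47→b8/s0 VC-HIT; vc=[4]
#9 0x42→b8/s0 L1-HIT; vc=[4]
#10 0x21→b4/s0 VC-HIT; vc=[8]
#11 0x24→b4/s0 L1-HIT; vc=[8]
#12 0x22→b4/s0 L1-HIT; vc=[8]
#13 0x24→b4/s0 L1-HIT; vc=[8]
#14 0x23→b4/s0 L1-HIT; vc=[8]
#15 0x23→b4/s0 L1-HIT; vc=[8]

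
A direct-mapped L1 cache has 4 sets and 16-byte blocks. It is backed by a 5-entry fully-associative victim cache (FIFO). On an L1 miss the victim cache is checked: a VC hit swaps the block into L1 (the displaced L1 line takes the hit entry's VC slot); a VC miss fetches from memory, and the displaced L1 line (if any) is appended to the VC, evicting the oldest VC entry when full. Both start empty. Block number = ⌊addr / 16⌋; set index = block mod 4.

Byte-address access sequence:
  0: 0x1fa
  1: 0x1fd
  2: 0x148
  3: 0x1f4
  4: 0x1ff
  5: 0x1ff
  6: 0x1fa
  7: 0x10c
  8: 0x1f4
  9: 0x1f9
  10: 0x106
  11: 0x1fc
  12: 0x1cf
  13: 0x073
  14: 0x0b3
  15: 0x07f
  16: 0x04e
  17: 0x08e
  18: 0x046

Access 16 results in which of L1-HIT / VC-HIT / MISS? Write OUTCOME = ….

OUTCOME = MISS

  [0] addr=0x1fa blk=31 s=3: MISS | VC []
  [1] addr=0x1fd blk=31 s=3: L1-HIT | VC []
  [2] addr=0x148 blk=20 s=0: MISS | VC []
  [3] addr=0x1f4 blk=31 s=3: L1-HIT | VC []
  [4] addr=0x1ff blk=31 s=3: L1-HIT | VC []
  [5] addr=0x1ff blk=31 s=3: L1-HIT | VC []
  [6] addr=0x1fa blk=31 s=3: L1-HIT | VC []
  [7] addr=0x10c blk=16 s=0: MISS | VC [20]
  [8] addr=0x1f4 blk=31 s=3: L1-HIT | VC [20]
  [9] addr=0x1f9 blk=31 s=3: L1-HIT | VC [20]
  [10] addr=0x106 blk=16 s=0: L1-HIT | VC [20]
  [11] addr=0x1fc blk=31 s=3: L1-HIT | VC [20]
  [12] addr=0x1cf blk=28 s=0: MISS | VC [20, 16]
  [13] addr=0x73 blk=7 s=3: MISS | VC [20, 16, 31]
  [14] addr=0xb3 blk=11 s=3: MISS | VC [20, 16, 31, 7]
  [15] addr=0x7f blk=7 s=3: VC-HIT | VC [20, 16, 31, 11]
  [16] addr=0x4e blk=4 s=0: MISS | VC [20, 16, 31, 11, 28]
  [17] addr=0x8e blk=8 s=0: MISS | VC [16, 31, 11, 28, 4]
  [18] addr=0x46 blk=4 s=0: VC-HIT | VC [16, 31, 11, 28, 8]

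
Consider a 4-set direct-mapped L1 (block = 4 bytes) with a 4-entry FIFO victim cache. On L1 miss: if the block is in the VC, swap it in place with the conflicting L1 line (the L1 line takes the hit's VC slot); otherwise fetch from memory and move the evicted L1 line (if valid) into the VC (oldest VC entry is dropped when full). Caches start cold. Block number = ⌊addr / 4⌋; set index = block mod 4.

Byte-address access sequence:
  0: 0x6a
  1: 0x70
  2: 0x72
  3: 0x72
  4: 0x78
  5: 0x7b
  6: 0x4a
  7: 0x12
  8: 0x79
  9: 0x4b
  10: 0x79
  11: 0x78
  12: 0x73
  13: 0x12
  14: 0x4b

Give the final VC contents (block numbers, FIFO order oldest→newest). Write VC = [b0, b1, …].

  [0] addr=0x6a blk=26 s=2: MISS | VC []
  [1] addr=0x70 blk=28 s=0: MISS | VC []
  [2] addr=0x72 blk=28 s=0: L1-HIT | VC []
  [3] addr=0x72 blk=28 s=0: L1-HIT | VC []
  [4] addr=0x78 blk=30 s=2: MISS | VC [26]
  [5] addr=0x7b blk=30 s=2: L1-HIT | VC [26]
  [6] addr=0x4a blk=18 s=2: MISS | VC [26, 30]
  [7] addr=0x12 blk=4 s=0: MISS | VC [26, 30, 28]
  [8] addr=0x79 blk=30 s=2: VC-HIT | VC [26, 18, 28]
  [9] addr=0x4b blk=18 s=2: VC-HIT | VC [26, 30, 28]
  [10] addr=0x79 blk=30 s=2: VC-HIT | VC [26, 18, 28]
  [11] addr=0x78 blk=30 s=2: L1-HIT | VC [26, 18, 28]
  [12] addr=0x73 blk=28 s=0: VC-HIT | VC [26, 18, 4]
  [13] addr=0x12 blk=4 s=0: VC-HIT | VC [26, 18, 28]
  [14] addr=0x4b blk=18 s=2: VC-HIT | VC [26, 30, 28]

VC = [26, 30, 28]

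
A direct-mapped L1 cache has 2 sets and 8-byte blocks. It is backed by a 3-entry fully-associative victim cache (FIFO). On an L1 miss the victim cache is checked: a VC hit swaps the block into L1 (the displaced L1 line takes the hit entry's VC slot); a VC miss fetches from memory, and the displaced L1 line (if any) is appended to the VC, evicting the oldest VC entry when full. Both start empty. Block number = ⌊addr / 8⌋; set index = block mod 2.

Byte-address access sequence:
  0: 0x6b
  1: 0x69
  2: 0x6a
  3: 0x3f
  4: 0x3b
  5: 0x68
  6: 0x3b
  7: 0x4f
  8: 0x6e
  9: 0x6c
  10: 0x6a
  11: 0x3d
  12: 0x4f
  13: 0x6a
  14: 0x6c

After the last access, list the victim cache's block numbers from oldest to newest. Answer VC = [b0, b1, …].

VC = [7, 9]

0: 0x6b (blk 13, set 1) → MISS  vc=[]
1: 0x69 (blk 13, set 1) → L1-HIT  vc=[]
2: 0x6a (blk 13, set 1) → L1-HIT  vc=[]
3: 0x3f (blk 7, set 1) → MISS  vc=[13]
4: 0x3b (blk 7, set 1) → L1-HIT  vc=[13]
5: 0x68 (blk 13, set 1) → VC-HIT  vc=[7]
6: 0x3b (blk 7, set 1) → VC-HIT  vc=[13]
7: 0x4f (blk 9, set 1) → MISS  vc=[13, 7]
8: 0x6e (blk 13, set 1) → VC-HIT  vc=[9, 7]
9: 0x6c (blk 13, set 1) → L1-HIT  vc=[9, 7]
10: 0x6a (blk 13, set 1) → L1-HIT  vc=[9, 7]
11: 0x3d (blk 7, set 1) → VC-HIT  vc=[9, 13]
12: 0x4f (blk 9, set 1) → VC-HIT  vc=[7, 13]
13: 0x6a (blk 13, set 1) → VC-HIT  vc=[7, 9]
14: 0x6c (blk 13, set 1) → L1-HIT  vc=[7, 9]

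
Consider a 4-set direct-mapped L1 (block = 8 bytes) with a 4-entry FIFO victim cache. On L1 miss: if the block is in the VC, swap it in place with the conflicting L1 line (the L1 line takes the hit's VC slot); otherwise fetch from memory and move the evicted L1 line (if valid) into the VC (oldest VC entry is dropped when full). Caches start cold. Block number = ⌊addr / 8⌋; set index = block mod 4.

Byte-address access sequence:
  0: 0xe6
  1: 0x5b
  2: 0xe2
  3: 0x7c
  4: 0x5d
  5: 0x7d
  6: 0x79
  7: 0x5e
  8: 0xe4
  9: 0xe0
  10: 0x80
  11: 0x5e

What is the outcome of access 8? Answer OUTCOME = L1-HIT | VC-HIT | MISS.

OUTCOME = L1-HIT

0: 0xe6 (blk 28, set 0) → MISS  vc=[]
1: 0x5b (blk 11, set 3) → MISS  vc=[]
2: 0xe2 (blk 28, set 0) → L1-HIT  vc=[]
3: 0x7c (blk 15, set 3) → MISS  vc=[11]
4: 0x5d (blk 11, set 3) → VC-HIT  vc=[15]
5: 0x7d (blk 15, set 3) → VC-HIT  vc=[11]
6: 0x79 (blk 15, set 3) → L1-HIT  vc=[11]
7: 0x5e (blk 11, set 3) → VC-HIT  vc=[15]
8: 0xe4 (blk 28, set 0) → L1-HIT  vc=[15]
9: 0xe0 (blk 28, set 0) → L1-HIT  vc=[15]
10: 0x80 (blk 16, set 0) → MISS  vc=[15, 28]
11: 0x5e (blk 11, set 3) → L1-HIT  vc=[15, 28]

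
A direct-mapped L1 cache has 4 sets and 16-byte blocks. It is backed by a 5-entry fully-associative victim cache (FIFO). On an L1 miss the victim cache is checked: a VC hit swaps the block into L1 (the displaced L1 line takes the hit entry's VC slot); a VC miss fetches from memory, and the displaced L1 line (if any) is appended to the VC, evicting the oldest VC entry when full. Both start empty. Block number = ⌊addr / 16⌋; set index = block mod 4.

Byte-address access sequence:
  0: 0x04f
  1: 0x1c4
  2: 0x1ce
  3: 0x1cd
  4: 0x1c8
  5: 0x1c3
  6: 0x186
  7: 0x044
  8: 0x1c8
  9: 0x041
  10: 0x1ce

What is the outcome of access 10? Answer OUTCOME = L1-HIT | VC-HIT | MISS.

OUTCOME = VC-HIT

0: 0x4f (blk 4, set 0) → MISS  vc=[]
1: 0x1c4 (blk 28, set 0) → MISS  vc=[4]
2: 0x1ce (blk 28, set 0) → L1-HIT  vc=[4]
3: 0x1cd (blk 28, set 0) → L1-HIT  vc=[4]
4: 0x1c8 (blk 28, set 0) → L1-HIT  vc=[4]
5: 0x1c3 (blk 28, set 0) → L1-HIT  vc=[4]
6: 0x186 (blk 24, set 0) → MISS  vc=[4, 28]
7: 0x44 (blk 4, set 0) → VC-HIT  vc=[24, 28]
8: 0x1c8 (blk 28, set 0) → VC-HIT  vc=[24, 4]
9: 0x41 (blk 4, set 0) → VC-HIT  vc=[24, 28]
10: 0x1ce (blk 28, set 0) → VC-HIT  vc=[24, 4]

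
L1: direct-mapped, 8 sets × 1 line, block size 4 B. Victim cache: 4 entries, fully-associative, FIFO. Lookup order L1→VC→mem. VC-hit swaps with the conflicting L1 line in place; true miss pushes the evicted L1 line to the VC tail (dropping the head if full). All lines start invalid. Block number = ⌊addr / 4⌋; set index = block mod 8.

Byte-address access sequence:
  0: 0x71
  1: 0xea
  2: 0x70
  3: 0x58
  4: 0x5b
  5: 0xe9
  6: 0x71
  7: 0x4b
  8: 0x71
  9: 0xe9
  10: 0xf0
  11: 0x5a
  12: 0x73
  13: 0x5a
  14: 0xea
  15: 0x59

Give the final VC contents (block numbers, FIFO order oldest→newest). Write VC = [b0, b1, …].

0: 0x71 (blk 28, set 4) → MISS  vc=[]
1: 0xea (blk 58, set 2) → MISS  vc=[]
2: 0x70 (blk 28, set 4) → L1-HIT  vc=[]
3: 0x58 (blk 22, set 6) → MISS  vc=[]
4: 0x5b (blk 22, set 6) → L1-HIT  vc=[]
5: 0xe9 (blk 58, set 2) → L1-HIT  vc=[]
6: 0x71 (blk 28, set 4) → L1-HIT  vc=[]
7: 0x4b (blk 18, set 2) → MISS  vc=[58]
8: 0x71 (blk 28, set 4) → L1-HIT  vc=[58]
9: 0xe9 (blk 58, set 2) → VC-HIT  vc=[18]
10: 0xf0 (blk 60, set 4) → MISS  vc=[18, 28]
11: 0x5a (blk 22, set 6) → L1-HIT  vc=[18, 28]
12: 0x73 (blk 28, set 4) → VC-HIT  vc=[18, 60]
13: 0x5a (blk 22, set 6) → L1-HIT  vc=[18, 60]
14: 0xea (blk 58, set 2) → L1-HIT  vc=[18, 60]
15: 0x59 (blk 22, set 6) → L1-HIT  vc=[18, 60]

VC = [18, 60]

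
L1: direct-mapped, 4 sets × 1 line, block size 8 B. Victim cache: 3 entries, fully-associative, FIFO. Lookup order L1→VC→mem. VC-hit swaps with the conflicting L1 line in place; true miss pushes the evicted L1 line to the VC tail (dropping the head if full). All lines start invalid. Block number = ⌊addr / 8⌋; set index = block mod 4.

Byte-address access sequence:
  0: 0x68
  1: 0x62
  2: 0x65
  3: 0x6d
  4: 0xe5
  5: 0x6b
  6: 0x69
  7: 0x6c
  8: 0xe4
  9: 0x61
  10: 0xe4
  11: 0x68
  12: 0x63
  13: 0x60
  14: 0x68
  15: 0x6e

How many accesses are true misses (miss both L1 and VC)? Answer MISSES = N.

MISSES = 3

#0 0x68→b13/s1 MISS; vc=[]
#1 0x62→b12/s0 MISS; vc=[]
#2 0x65→b12/s0 L1-HIT; vc=[]
#3 0x6d→b13/s1 L1-HIT; vc=[]
#4 0xe5→b28/s0 MISS; vc=[12]
#5 0x6b→b13/s1 L1-HIT; vc=[12]
#6 0x69→b13/s1 L1-HIT; vc=[12]
#7 0x6c→b13/s1 L1-HIT; vc=[12]
#8 0xe4→b28/s0 L1-HIT; vc=[12]
#9 0x61→b12/s0 VC-HIT; vc=[28]
#10 0xe4→b28/s0 VC-HIT; vc=[12]
#11 0x68→b13/s1 L1-HIT; vc=[12]
#12 0x63→b12/s0 VC-HIT; vc=[28]
#13 0x60→b12/s0 L1-HIT; vc=[28]
#14 0x68→b13/s1 L1-HIT; vc=[28]
#15 0x6e→b13/s1 L1-HIT; vc=[28]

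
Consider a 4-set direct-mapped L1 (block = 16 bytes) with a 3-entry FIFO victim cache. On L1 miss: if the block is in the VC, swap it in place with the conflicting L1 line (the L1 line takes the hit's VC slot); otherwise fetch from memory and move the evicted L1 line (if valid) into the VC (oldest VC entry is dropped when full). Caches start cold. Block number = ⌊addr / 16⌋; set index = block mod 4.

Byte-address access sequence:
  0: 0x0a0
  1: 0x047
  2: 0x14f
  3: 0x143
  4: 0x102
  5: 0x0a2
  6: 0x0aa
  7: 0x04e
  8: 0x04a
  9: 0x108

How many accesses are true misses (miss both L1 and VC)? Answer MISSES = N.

  [0] addr=0xa0 blk=10 s=2: MISS | VC []
  [1] addr=0x47 blk=4 s=0: MISS | VC []
  [2] addr=0x14f blk=20 s=0: MISS | VC [4]
  [3] addr=0x143 blk=20 s=0: L1-HIT | VC [4]
  [4] addr=0x102 blk=16 s=0: MISS | VC [4, 20]
  [5] addr=0xa2 blk=10 s=2: L1-HIT | VC [4, 20]
  [6] addr=0xaa blk=10 s=2: L1-HIT | VC [4, 20]
  [7] addr=0x4e blk=4 s=0: VC-HIT | VC [16, 20]
  [8] addr=0x4a blk=4 s=0: L1-HIT | VC [16, 20]
  [9] addr=0x108 blk=16 s=0: VC-HIT | VC [4, 20]

MISSES = 4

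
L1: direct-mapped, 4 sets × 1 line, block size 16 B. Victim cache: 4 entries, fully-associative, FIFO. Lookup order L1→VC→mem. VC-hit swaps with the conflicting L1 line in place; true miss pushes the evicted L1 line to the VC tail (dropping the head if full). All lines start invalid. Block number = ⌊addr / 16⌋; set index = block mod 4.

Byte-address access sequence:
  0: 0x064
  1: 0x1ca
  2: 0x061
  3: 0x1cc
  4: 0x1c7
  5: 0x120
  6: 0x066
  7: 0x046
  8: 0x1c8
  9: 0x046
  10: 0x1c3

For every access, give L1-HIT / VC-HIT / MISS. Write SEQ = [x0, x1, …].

SEQ = [MISS, MISS, L1-HIT, L1-HIT, L1-HIT, MISS, VC-HIT, MISS, VC-HIT, VC-HIT, VC-HIT]

0: 0x64 (blk 6, set 2) → MISS  vc=[]
1: 0x1ca (blk 28, set 0) → MISS  vc=[]
2: 0x61 (blk 6, set 2) → L1-HIT  vc=[]
3: 0x1cc (blk 28, set 0) → L1-HIT  vc=[]
4: 0x1c7 (blk 28, set 0) → L1-HIT  vc=[]
5: 0x120 (blk 18, set 2) → MISS  vc=[6]
6: 0x66 (blk 6, set 2) → VC-HIT  vc=[18]
7: 0x46 (blk 4, set 0) → MISS  vc=[18, 28]
8: 0x1c8 (blk 28, set 0) → VC-HIT  vc=[18, 4]
9: 0x46 (blk 4, set 0) → VC-HIT  vc=[18, 28]
10: 0x1c3 (blk 28, set 0) → VC-HIT  vc=[18, 4]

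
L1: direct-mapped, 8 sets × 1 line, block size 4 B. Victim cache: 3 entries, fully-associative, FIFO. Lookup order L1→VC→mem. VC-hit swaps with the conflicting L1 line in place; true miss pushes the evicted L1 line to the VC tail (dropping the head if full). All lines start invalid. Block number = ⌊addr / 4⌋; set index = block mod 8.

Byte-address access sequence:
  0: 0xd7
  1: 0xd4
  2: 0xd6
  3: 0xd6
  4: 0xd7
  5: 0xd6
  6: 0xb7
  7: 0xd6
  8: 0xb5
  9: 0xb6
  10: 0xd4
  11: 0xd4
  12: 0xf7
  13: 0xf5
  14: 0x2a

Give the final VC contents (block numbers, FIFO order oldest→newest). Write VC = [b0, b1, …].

0: 0xd7 (blk 53, set 5) → MISS  vc=[]
1: 0xd4 (blk 53, set 5) → L1-HIT  vc=[]
2: 0xd6 (blk 53, set 5) → L1-HIT  vc=[]
3: 0xd6 (blk 53, set 5) → L1-HIT  vc=[]
4: 0xd7 (blk 53, set 5) → L1-HIT  vc=[]
5: 0xd6 (blk 53, set 5) → L1-HIT  vc=[]
6: 0xb7 (blk 45, set 5) → MISS  vc=[53]
7: 0xd6 (blk 53, set 5) → VC-HIT  vc=[45]
8: 0xb5 (blk 45, set 5) → VC-HIT  vc=[53]
9: 0xb6 (blk 45, set 5) → L1-HIT  vc=[53]
10: 0xd4 (blk 53, set 5) → VC-HIT  vc=[45]
11: 0xd4 (blk 53, set 5) → L1-HIT  vc=[45]
12: 0xf7 (blk 61, set 5) → MISS  vc=[45, 53]
13: 0xf5 (blk 61, set 5) → L1-HIT  vc=[45, 53]
14: 0x2a (blk 10, set 2) → MISS  vc=[45, 53]

VC = [45, 53]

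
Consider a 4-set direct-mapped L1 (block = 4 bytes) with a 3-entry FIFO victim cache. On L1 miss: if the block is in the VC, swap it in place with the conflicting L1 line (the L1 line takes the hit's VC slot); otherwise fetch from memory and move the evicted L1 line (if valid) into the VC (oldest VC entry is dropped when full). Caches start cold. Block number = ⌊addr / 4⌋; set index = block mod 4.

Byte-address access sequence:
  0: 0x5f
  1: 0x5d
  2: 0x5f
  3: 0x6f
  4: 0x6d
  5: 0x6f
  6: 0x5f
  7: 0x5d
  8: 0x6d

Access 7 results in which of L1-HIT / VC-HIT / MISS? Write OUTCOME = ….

0: 0x5f (blk 23, set 3) → MISS  vc=[]
1: 0x5d (blk 23, set 3) → L1-HIT  vc=[]
2: 0x5f (blk 23, set 3) → L1-HIT  vc=[]
3: 0x6f (blk 27, set 3) → MISS  vc=[23]
4: 0x6d (blk 27, set 3) → L1-HIT  vc=[23]
5: 0x6f (blk 27, set 3) → L1-HIT  vc=[23]
6: 0x5f (blk 23, set 3) → VC-HIT  vc=[27]
7: 0x5d (blk 23, set 3) → L1-HIT  vc=[27]
8: 0x6d (blk 27, set 3) → VC-HIT  vc=[23]

OUTCOME = L1-HIT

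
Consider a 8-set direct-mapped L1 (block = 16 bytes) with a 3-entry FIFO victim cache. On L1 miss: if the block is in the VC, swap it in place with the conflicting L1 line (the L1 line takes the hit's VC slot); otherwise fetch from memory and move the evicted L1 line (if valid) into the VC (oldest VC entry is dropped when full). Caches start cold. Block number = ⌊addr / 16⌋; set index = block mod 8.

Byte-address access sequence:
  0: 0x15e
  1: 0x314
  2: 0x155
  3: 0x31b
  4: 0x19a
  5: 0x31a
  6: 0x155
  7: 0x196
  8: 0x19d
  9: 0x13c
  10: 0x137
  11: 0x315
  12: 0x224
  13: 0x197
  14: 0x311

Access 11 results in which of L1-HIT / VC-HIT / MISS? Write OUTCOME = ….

OUTCOME = VC-HIT

0: 0x15e (blk 21, set 5) → MISS  vc=[]
1: 0x314 (blk 49, set 1) → MISS  vc=[]
2: 0x155 (blk 21, set 5) → L1-HIT  vc=[]
3: 0x31b (blk 49, set 1) → L1-HIT  vc=[]
4: 0x19a (blk 25, set 1) → MISS  vc=[49]
5: 0x31a (blk 49, set 1) → VC-HIT  vc=[25]
6: 0x155 (blk 21, set 5) → L1-HIT  vc=[25]
7: 0x196 (blk 25, set 1) → VC-HIT  vc=[49]
8: 0x19d (blk 25, set 1) → L1-HIT  vc=[49]
9: 0x13c (blk 19, set 3) → MISS  vc=[49]
10: 0x137 (blk 19, set 3) → L1-HIT  vc=[49]
11: 0x315 (blk 49, set 1) → VC-HIT  vc=[25]
12: 0x224 (blk 34, set 2) → MISS  vc=[25]
13: 0x197 (blk 25, set 1) → VC-HIT  vc=[49]
14: 0x311 (blk 49, set 1) → VC-HIT  vc=[25]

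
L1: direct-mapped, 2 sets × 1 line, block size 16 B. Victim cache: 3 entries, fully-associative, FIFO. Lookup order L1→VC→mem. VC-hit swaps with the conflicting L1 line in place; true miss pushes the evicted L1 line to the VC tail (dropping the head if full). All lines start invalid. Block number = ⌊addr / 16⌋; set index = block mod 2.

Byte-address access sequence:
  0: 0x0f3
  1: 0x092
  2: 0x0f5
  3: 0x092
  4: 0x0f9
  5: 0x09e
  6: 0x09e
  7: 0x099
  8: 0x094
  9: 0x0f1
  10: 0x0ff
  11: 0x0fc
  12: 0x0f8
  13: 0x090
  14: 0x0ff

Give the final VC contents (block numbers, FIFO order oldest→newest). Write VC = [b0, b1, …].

VC = [9]

  [0] addr=0xf3 blk=15 s=1: MISS | VC []
  [1] addr=0x92 blk=9 s=1: MISS | VC [15]
  [2] addr=0xf5 blk=15 s=1: VC-HIT | VC [9]
  [3] addr=0x92 blk=9 s=1: VC-HIT | VC [15]
  [4] addr=0xf9 blk=15 s=1: VC-HIT | VC [9]
  [5] addr=0x9e blk=9 s=1: VC-HIT | VC [15]
  [6] addr=0x9e blk=9 s=1: L1-HIT | VC [15]
  [7] addr=0x99 blk=9 s=1: L1-HIT | VC [15]
  [8] addr=0x94 blk=9 s=1: L1-HIT | VC [15]
  [9] addr=0xf1 blk=15 s=1: VC-HIT | VC [9]
  [10] addr=0xff blk=15 s=1: L1-HIT | VC [9]
  [11] addr=0xfc blk=15 s=1: L1-HIT | VC [9]
  [12] addr=0xf8 blk=15 s=1: L1-HIT | VC [9]
  [13] addr=0x90 blk=9 s=1: VC-HIT | VC [15]
  [14] addr=0xff blk=15 s=1: VC-HIT | VC [9]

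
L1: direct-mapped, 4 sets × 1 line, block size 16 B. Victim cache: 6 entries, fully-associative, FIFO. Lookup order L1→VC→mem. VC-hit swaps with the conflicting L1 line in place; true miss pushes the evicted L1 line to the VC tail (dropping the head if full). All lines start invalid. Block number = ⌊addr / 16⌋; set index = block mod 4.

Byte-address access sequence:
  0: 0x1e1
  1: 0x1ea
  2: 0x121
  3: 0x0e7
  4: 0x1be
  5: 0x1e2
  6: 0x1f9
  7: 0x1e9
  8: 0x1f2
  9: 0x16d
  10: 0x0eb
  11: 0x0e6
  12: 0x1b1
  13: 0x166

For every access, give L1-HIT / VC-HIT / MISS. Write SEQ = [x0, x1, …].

  [0] addr=0x1e1 blk=30 s=2: MISS | VC []
  [1] addr=0x1ea blk=30 s=2: L1-HIT | VC []
  [2] addr=0x121 blk=18 s=2: MISS | VC [30]
  [3] addr=0xe7 blk=14 s=2: MISS | VC [30, 18]
  [4] addr=0x1be blk=27 s=3: MISS | VC [30, 18]
  [5] addr=0x1e2 blk=30 s=2: VC-HIT | VC [14, 18]
  [6] addr=0x1f9 blk=31 s=3: MISS | VC [14, 18, 27]
  [7] addr=0x1e9 blk=30 s=2: L1-HIT | VC [14, 18, 27]
  [8] addr=0x1f2 blk=31 s=3: L1-HIT | VC [14, 18, 27]
  [9] addr=0x16d blk=22 s=2: MISS | VC [14, 18, 27, 30]
  [10] addr=0xeb blk=14 s=2: VC-HIT | VC [22, 18, 27, 30]
  [11] addr=0xe6 blk=14 s=2: L1-HIT | VC [22, 18, 27, 30]
  [12] addr=0x1b1 blk=27 s=3: VC-HIT | VC [22, 18, 31, 30]
  [13] addr=0x166 blk=22 s=2: VC-HIT | VC [14, 18, 31, 30]

SEQ = [MISS, L1-HIT, MISS, MISS, MISS, VC-HIT, MISS, L1-HIT, L1-HIT, MISS, VC-HIT, L1-HIT, VC-HIT, VC-HIT]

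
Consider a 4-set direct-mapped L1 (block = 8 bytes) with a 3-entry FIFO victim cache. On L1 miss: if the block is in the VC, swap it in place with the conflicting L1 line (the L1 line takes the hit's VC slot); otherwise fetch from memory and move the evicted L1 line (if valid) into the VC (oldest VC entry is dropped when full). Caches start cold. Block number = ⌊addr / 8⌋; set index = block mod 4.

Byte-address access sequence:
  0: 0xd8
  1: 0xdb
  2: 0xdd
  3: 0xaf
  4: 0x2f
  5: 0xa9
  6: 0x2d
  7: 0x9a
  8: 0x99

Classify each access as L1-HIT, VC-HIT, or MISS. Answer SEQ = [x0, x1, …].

0: 0xd8 (blk 27, set 3) → MISS  vc=[]
1: 0xdb (blk 27, set 3) → L1-HIT  vc=[]
2: 0xdd (blk 27, set 3) → L1-HIT  vc=[]
3: 0xaf (blk 21, set 1) → MISS  vc=[]
4: 0x2f (blk 5, set 1) → MISS  vc=[21]
5: 0xa9 (blk 21, set 1) → VC-HIT  vc=[5]
6: 0x2d (blk 5, set 1) → VC-HIT  vc=[21]
7: 0x9a (blk 19, set 3) → MISS  vc=[21, 27]
8: 0x99 (blk 19, set 3) → L1-HIT  vc=[21, 27]

SEQ = [MISS, L1-HIT, L1-HIT, MISS, MISS, VC-HIT, VC-HIT, MISS, L1-HIT]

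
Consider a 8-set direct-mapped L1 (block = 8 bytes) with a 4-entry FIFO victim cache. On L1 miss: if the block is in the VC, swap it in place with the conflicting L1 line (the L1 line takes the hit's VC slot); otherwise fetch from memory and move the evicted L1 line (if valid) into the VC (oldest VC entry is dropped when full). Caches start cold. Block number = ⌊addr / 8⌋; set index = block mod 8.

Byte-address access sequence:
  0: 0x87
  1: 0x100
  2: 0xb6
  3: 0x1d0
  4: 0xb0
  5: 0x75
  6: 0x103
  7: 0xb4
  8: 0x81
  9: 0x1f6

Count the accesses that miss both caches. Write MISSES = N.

0: 0x87 (blk 16, set 0) → MISS  vc=[]
1: 0x100 (blk 32, set 0) → MISS  vc=[16]
2: 0xb6 (blk 22, set 6) → MISS  vc=[16]
3: 0x1d0 (blk 58, set 2) → MISS  vc=[16]
4: 0xb0 (blk 22, set 6) → L1-HIT  vc=[16]
5: 0x75 (blk 14, set 6) → MISS  vc=[16, 22]
6: 0x103 (blk 32, set 0) → L1-HIT  vc=[16, 22]
7: 0xb4 (blk 22, set 6) → VC-HIT  vc=[16, 14]
8: 0x81 (blk 16, set 0) → VC-HIT  vc=[32, 14]
9: 0x1f6 (blk 62, set 6) → MISS  vc=[32, 14, 22]

MISSES = 6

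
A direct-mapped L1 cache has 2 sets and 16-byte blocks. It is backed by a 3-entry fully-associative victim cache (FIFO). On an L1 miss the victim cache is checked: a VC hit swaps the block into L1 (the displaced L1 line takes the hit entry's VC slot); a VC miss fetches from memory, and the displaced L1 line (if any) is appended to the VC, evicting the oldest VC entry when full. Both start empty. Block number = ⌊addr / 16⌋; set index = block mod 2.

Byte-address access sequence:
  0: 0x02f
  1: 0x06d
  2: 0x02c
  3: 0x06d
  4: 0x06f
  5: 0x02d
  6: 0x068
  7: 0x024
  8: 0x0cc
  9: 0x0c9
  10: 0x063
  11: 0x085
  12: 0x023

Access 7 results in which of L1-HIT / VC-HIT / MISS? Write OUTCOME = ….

#0 0x2f→b2/s0 MISS; vc=[]
#1 0x6d→b6/s0 MISS; vc=[2]
#2 0x2c→b2/s0 VC-HIT; vc=[6]
#3 0x6d→b6/s0 VC-HIT; vc=[2]
#4 0x6f→b6/s0 L1-HIT; vc=[2]
#5 0x2d→b2/s0 VC-HIT; vc=[6]
#6 0x68→b6/s0 VC-HIT; vc=[2]
#7 0x24→b2/s0 VC-HIT; vc=[6]
#8 0xcc→b12/s0 MISS; vc=[6,2]
#9 0xc9→b12/s0 L1-HIT; vc=[6,2]
#10 0x63→b6/s0 VC-HIT; vc=[12,2]
#11 0x85→b8/s0 MISS; vc=[12,2,6]
#12 0x23→b2/s0 VC-HIT; vc=[12,8,6]

OUTCOME = VC-HIT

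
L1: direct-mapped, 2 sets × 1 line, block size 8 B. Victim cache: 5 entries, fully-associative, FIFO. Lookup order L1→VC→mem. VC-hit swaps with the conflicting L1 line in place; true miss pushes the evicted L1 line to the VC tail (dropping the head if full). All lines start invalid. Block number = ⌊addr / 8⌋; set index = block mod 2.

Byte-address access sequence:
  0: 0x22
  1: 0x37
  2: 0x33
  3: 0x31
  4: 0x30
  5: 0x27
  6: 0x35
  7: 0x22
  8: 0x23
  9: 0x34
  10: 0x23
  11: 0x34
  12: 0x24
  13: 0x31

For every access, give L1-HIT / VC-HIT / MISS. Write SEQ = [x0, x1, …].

SEQ = [MISS, MISS, L1-HIT, L1-HIT, L1-HIT, VC-HIT, VC-HIT, VC-HIT, L1-HIT, VC-HIT, VC-HIT, VC-HIT, VC-HIT, VC-HIT]

  [0] addr=0x22 blk=4 s=0: MISS | VC []
  [1] addr=0x37 blk=6 s=0: MISS | VC [4]
  [2] addr=0x33 blk=6 s=0: L1-HIT | VC [4]
  [3] addr=0x31 blk=6 s=0: L1-HIT | VC [4]
  [4] addr=0x30 blk=6 s=0: L1-HIT | VC [4]
  [5] addr=0x27 blk=4 s=0: VC-HIT | VC [6]
  [6] addr=0x35 blk=6 s=0: VC-HIT | VC [4]
  [7] addr=0x22 blk=4 s=0: VC-HIT | VC [6]
  [8] addr=0x23 blk=4 s=0: L1-HIT | VC [6]
  [9] addr=0x34 blk=6 s=0: VC-HIT | VC [4]
  [10] addr=0x23 blk=4 s=0: VC-HIT | VC [6]
  [11] addr=0x34 blk=6 s=0: VC-HIT | VC [4]
  [12] addr=0x24 blk=4 s=0: VC-HIT | VC [6]
  [13] addr=0x31 blk=6 s=0: VC-HIT | VC [4]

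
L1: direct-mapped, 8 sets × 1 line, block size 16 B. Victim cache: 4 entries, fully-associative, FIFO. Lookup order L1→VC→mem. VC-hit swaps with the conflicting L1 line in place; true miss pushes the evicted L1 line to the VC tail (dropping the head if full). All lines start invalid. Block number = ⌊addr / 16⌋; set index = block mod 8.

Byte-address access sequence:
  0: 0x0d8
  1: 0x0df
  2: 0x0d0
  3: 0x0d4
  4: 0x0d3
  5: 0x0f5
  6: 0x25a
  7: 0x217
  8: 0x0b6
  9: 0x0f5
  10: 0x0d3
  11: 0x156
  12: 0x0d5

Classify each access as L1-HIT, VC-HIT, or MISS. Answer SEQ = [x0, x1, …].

#0 0xd8→b13/s5 MISS; vc=[]
#1 0xdf→b13/s5 L1-HIT; vc=[]
#2 0xd0→b13/s5 L1-HIT; vc=[]
#3 0xd4→b13/s5 L1-HIT; vc=[]
#4 0xd3→b13/s5 L1-HIT; vc=[]
#5 0xf5→b15/s7 MISS; vc=[]
#6 0x25a→b37/s5 MISS; vc=[13]
#7 0x217→b33/s1 MISS; vc=[13]
#8 0xb6→b11/s3 MISS; vc=[13]
#9 0xf5→b15/s7 L1-HIT; vc=[13]
#10 0xd3→b13/s5 VC-HIT; vc=[37]
#11 0x156→b21/s5 MISS; vc=[37,13]
#12 0xd5→b13/s5 VC-HIT; vc=[37,21]

SEQ = [MISS, L1-HIT, L1-HIT, L1-HIT, L1-HIT, MISS, MISS, MISS, MISS, L1-HIT, VC-HIT, MISS, VC-HIT]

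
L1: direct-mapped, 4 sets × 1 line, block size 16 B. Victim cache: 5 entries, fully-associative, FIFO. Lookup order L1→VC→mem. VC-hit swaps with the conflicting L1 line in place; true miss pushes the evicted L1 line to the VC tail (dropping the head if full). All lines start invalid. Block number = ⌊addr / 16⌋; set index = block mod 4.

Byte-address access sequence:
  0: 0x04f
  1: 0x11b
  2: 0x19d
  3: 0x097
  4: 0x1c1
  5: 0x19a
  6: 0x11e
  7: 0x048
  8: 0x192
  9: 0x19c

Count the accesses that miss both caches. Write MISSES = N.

  [0] addr=0x4f blk=4 s=0: MISS | VC []
  [1] addr=0x11b blk=17 s=1: MISS | VC []
  [2] addr=0x19d blk=25 s=1: MISS | VC [17]
  [3] addr=0x97 blk=9 s=1: MISS | VC [17, 25]
  [4] addr=0x1c1 blk=28 s=0: MISS | VC [17, 25, 4]
  [5] addr=0x19a blk=25 s=1: VC-HIT | VC [17, 9, 4]
  [6] addr=0x11e blk=17 s=1: VC-HIT | VC [25, 9, 4]
  [7] addr=0x48 blk=4 s=0: VC-HIT | VC [25, 9, 28]
  [8] addr=0x192 blk=25 s=1: VC-HIT | VC [17, 9, 28]
  [9] addr=0x19c blk=25 s=1: L1-HIT | VC [17, 9, 28]

MISSES = 5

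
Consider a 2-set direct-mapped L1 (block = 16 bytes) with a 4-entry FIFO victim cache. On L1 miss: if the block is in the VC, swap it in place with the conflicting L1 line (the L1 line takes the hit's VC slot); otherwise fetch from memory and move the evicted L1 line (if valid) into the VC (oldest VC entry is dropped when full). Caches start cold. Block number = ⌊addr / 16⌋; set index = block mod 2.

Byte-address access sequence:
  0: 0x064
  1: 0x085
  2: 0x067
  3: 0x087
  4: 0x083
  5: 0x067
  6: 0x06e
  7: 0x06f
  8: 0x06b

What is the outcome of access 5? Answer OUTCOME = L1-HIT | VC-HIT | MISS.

#0 0x64→b6/s0 MISS; vc=[]
#1 0x85→b8/s0 MISS; vc=[6]
#2 0x67→b6/s0 VC-HIT; vc=[8]
#3 0x87→b8/s0 VC-HIT; vc=[6]
#4 0x83→b8/s0 L1-HIT; vc=[6]
#5 0x67→b6/s0 VC-HIT; vc=[8]
#6 0x6e→b6/s0 L1-HIT; vc=[8]
#7 0x6f→b6/s0 L1-HIT; vc=[8]
#8 0x6b→b6/s0 L1-HIT; vc=[8]

OUTCOME = VC-HIT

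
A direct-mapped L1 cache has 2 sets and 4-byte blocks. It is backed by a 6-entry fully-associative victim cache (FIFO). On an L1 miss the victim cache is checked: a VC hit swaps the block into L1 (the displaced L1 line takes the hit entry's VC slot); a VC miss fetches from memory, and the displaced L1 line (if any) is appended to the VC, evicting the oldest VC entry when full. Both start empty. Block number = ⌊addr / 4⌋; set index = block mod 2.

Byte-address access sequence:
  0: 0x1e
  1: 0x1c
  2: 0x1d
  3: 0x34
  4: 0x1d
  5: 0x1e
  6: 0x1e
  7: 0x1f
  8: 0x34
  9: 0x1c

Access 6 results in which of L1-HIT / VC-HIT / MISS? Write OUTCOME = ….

  [0] addr=0x1e blk=7 s=1: MISS | VC []
  [1] addr=0x1c blk=7 s=1: L1-HIT | VC []
  [2] addr=0x1d blk=7 s=1: L1-HIT | VC []
  [3] addr=0x34 blk=13 s=1: MISS | VC [7]
  [4] addr=0x1d blk=7 s=1: VC-HIT | VC [13]
  [5] addr=0x1e blk=7 s=1: L1-HIT | VC [13]
  [6] addr=0x1e blk=7 s=1: L1-HIT | VC [13]
  [7] addr=0x1f blk=7 s=1: L1-HIT | VC [13]
  [8] addr=0x34 blk=13 s=1: VC-HIT | VC [7]
  [9] addr=0x1c blk=7 s=1: VC-HIT | VC [13]

OUTCOME = L1-HIT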